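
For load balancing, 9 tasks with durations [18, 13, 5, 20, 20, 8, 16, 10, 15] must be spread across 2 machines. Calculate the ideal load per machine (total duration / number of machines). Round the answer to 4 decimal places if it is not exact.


Total processing time = 18 + 13 + 5 + 20 + 20 + 8 + 16 + 10 + 15 = 125
Number of machines = 2
Ideal balanced load = 125 / 2 = 62.5

62.5


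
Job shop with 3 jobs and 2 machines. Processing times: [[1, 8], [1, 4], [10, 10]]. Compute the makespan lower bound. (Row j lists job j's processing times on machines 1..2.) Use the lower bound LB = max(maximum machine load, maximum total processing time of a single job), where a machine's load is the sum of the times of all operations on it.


Machine loads:
  Machine 1: 1 + 1 + 10 = 12
  Machine 2: 8 + 4 + 10 = 22
Max machine load = 22
Job totals:
  Job 1: 9
  Job 2: 5
  Job 3: 20
Max job total = 20
Lower bound = max(22, 20) = 22

22


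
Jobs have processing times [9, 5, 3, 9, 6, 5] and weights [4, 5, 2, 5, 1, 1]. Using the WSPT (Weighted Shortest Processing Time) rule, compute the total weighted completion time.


Compute p/w ratios and sort ascending (WSPT): [(5, 5), (3, 2), (9, 5), (9, 4), (5, 1), (6, 1)]
Compute weighted completion times:
  Job (p=5,w=5): C=5, w*C=5*5=25
  Job (p=3,w=2): C=8, w*C=2*8=16
  Job (p=9,w=5): C=17, w*C=5*17=85
  Job (p=9,w=4): C=26, w*C=4*26=104
  Job (p=5,w=1): C=31, w*C=1*31=31
  Job (p=6,w=1): C=37, w*C=1*37=37
Total weighted completion time = 298

298


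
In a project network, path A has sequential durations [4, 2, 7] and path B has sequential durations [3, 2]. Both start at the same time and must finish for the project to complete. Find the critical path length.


Path A total = 4 + 2 + 7 = 13
Path B total = 3 + 2 = 5
Critical path = longest path = max(13, 5) = 13

13


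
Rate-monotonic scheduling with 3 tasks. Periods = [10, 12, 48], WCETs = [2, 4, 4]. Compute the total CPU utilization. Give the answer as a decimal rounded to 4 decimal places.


Compute individual utilizations (exact fractions):
  Task 1: C/T = 2/10 = 1/5 (approx. 0.2)
  Task 2: C/T = 4/12 = 1/3 (approx. 0.3333)
  Task 3: C/T = 4/48 = 1/12 (approx. 0.0833)
Total utilization U = 1/5 + 1/3 + 1/12 = 37/60
Rounded to 4 decimal places: U = 0.6167
RM (Liu & Layland) bound for 3 tasks = 0.779763; compare with U = 37/60 (approx. 0.616667)
U <= bound, so schedulable by RM sufficient condition.

0.6167


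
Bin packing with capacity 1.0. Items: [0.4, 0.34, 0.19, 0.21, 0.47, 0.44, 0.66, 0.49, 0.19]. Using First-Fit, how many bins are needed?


Place items sequentially using First-Fit:
  Item 0.4 -> new Bin 1
  Item 0.34 -> Bin 1 (now 0.74)
  Item 0.19 -> Bin 1 (now 0.93)
  Item 0.21 -> new Bin 2
  Item 0.47 -> Bin 2 (now 0.68)
  Item 0.44 -> new Bin 3
  Item 0.66 -> new Bin 4
  Item 0.49 -> Bin 3 (now 0.93)
  Item 0.19 -> Bin 2 (now 0.87)
Total bins used = 4

4


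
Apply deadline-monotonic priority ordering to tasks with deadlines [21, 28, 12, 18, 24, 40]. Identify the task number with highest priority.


Sort tasks by relative deadline (ascending):
  Task 3: deadline = 12
  Task 4: deadline = 18
  Task 1: deadline = 21
  Task 5: deadline = 24
  Task 2: deadline = 28
  Task 6: deadline = 40
Priority order (highest first): [3, 4, 1, 5, 2, 6]
Highest priority task = 3

3


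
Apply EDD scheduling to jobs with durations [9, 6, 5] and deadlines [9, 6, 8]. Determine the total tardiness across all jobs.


Sort by due date (EDD order): [(6, 6), (5, 8), (9, 9)]
Compute completion times and tardiness:
  Job 1: p=6, d=6, C=6, tardiness=max(0,6-6)=0
  Job 2: p=5, d=8, C=11, tardiness=max(0,11-8)=3
  Job 3: p=9, d=9, C=20, tardiness=max(0,20-9)=11
Total tardiness = 14

14


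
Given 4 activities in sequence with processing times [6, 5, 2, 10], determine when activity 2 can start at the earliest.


Activity 2 starts after activities 1 through 1 complete.
Predecessor durations: [6]
ES = 6 = 6

6


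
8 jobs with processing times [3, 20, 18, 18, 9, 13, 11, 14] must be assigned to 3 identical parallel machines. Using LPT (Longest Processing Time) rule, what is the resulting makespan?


Sort jobs in decreasing order (LPT): [20, 18, 18, 14, 13, 11, 9, 3]
Assign each job to the least loaded machine:
  Machine 1: jobs [20, 11, 9], load = 40
  Machine 2: jobs [18, 14], load = 32
  Machine 3: jobs [18, 13, 3], load = 34
Makespan = max load = 40

40


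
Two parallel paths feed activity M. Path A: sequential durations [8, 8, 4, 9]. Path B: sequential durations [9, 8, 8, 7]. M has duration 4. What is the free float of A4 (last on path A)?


ES(A4) = sum of predecessors on chain A = 20
EF(A4) = ES + duration = 20 + 9 = 29
Successor of A4 is M. ES(M) = max(sum(A), sum(B)) = max(29, 32) = 32
Free float = ES(successor) - EF(current) = 32 - 29 = 3

3


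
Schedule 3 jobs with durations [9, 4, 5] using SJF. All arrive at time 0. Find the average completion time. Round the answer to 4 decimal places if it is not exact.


SJF order (ascending): [4, 5, 9]
Completion times:
  Job 1: burst=4, C=4
  Job 2: burst=5, C=9
  Job 3: burst=9, C=18
Average completion = 31/3 = 10.3333

10.3333


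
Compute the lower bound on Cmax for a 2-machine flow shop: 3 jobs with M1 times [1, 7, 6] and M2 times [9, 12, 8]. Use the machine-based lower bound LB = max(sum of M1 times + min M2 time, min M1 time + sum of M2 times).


LB1 = sum(M1 times) + min(M2 times) = 14 + 8 = 22
LB2 = min(M1 times) + sum(M2 times) = 1 + 29 = 30
Lower bound = max(LB1, LB2) = max(22, 30) = 30

30


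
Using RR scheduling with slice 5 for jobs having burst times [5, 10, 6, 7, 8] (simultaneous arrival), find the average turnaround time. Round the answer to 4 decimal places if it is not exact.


Time quantum = 5
Execution trace:
  J1 runs 5 units, time = 5
  J2 runs 5 units, time = 10
  J3 runs 5 units, time = 15
  J4 runs 5 units, time = 20
  J5 runs 5 units, time = 25
  J2 runs 5 units, time = 30
  J3 runs 1 units, time = 31
  J4 runs 2 units, time = 33
  J5 runs 3 units, time = 36
Finish times: [5, 30, 31, 33, 36]
Average turnaround = 135/5 = 27.0

27.0


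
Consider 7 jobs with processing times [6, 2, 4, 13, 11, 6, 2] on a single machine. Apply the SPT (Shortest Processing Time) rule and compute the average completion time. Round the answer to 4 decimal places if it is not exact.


Sort jobs by processing time (SPT order): [2, 2, 4, 6, 6, 11, 13]
Compute completion times sequentially:
  Job 1: processing = 2, completes at 2
  Job 2: processing = 2, completes at 4
  Job 3: processing = 4, completes at 8
  Job 4: processing = 6, completes at 14
  Job 5: processing = 6, completes at 20
  Job 6: processing = 11, completes at 31
  Job 7: processing = 13, completes at 44
Sum of completion times = 123
Average completion time = 123/7 = 17.5714

17.5714


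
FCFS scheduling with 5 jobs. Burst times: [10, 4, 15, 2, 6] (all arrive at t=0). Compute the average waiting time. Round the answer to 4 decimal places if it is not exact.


FCFS order (as given): [10, 4, 15, 2, 6]
Waiting times:
  Job 1: wait = 0
  Job 2: wait = 10
  Job 3: wait = 14
  Job 4: wait = 29
  Job 5: wait = 31
Sum of waiting times = 84
Average waiting time = 84/5 = 16.8

16.8


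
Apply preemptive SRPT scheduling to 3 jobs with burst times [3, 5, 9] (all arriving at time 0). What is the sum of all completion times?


Since all jobs arrive at t=0, SRPT equals SPT ordering.
SPT order: [3, 5, 9]
Completion times:
  Job 1: p=3, C=3
  Job 2: p=5, C=8
  Job 3: p=9, C=17
Total completion time = 3 + 8 + 17 = 28

28


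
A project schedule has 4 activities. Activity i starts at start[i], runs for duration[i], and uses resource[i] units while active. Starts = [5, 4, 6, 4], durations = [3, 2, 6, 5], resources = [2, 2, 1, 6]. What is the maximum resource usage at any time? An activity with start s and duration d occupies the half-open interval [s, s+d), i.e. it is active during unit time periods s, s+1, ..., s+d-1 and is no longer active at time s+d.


Each activity i is active on [start_i, start_i + duration_i).
Compute total resource usage per time slot:
  t=0: active resources = [], total = 0
  t=1: active resources = [], total = 0
  t=2: active resources = [], total = 0
  t=3: active resources = [], total = 0
  t=4: active resources = [2, 6], total = 8
  t=5: active resources = [2, 2, 6], total = 10
  t=6: active resources = [2, 1, 6], total = 9
  t=7: active resources = [2, 1, 6], total = 9
  t=8: active resources = [1, 6], total = 7
  t=9: active resources = [1], total = 1
  t=10: active resources = [1], total = 1
  t=11: active resources = [1], total = 1
Peak resource demand = 10

10


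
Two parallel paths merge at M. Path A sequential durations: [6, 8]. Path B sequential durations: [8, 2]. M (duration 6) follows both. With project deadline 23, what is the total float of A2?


Forward pass: ES(A2) = sum of predecessors on chain A = 6
EF = ES + duration = 6 + 8 = 14
Backward pass: LF(M) = deadline = 23; LS(M) = 23 - 6 = 17
LF(A2) = LS(M) - sum(successors on chain A) = 17 - 0 = 17
LS = LF - duration = 17 - 8 = 9
Total float = LS - ES = 9 - 6 = 3

3


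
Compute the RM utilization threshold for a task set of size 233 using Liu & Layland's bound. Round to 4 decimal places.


Compute 2^(1/233) = 1.0029793100
Subtract 1: 1.0029793100 - 1 = 0.0029793100
Multiply by n: 233 * 0.0029793100 = 0.6941792300
Round to 4 dp: 0.6942

0.6942


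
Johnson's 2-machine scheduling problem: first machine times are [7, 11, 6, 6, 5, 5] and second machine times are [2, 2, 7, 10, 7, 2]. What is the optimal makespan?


Apply Johnson's rule:
  Group 1 (a <= b): [(5, 5, 7), (3, 6, 7), (4, 6, 10)]
  Group 2 (a > b): [(1, 7, 2), (2, 11, 2), (6, 5, 2)]
Optimal job order: [5, 3, 4, 1, 2, 6]
Schedule:
  Job 5: M1 done at 5, M2 done at 12
  Job 3: M1 done at 11, M2 done at 19
  Job 4: M1 done at 17, M2 done at 29
  Job 1: M1 done at 24, M2 done at 31
  Job 2: M1 done at 35, M2 done at 37
  Job 6: M1 done at 40, M2 done at 42
Makespan = 42

42


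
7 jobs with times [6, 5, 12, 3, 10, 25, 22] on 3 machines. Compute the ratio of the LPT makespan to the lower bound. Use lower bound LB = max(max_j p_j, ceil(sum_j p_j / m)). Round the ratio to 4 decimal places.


LPT order: [25, 22, 12, 10, 6, 5, 3]
Machine loads after assignment: [28, 28, 27]
LPT makespan = 28
Lower bound = max(max_job, ceil(total/3)) = max(25, 28) = 28
Ratio = 28 / 28 = 1.0

1.0


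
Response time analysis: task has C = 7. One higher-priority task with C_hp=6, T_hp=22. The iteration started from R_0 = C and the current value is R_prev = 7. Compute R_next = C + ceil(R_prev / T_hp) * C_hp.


R_next = C + ceil(R_prev / T_hp) * C_hp
ceil(7 / 22) = ceil(0.3182) = 1
Interference = 1 * 6 = 6
R_next = 7 + 6 = 13

13


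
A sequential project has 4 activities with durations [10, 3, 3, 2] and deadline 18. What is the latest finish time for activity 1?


LF(activity 1) = deadline - sum of successor durations
Successors: activities 2 through 4 with durations [3, 3, 2]
Sum of successor durations = 8
LF = 18 - 8 = 10

10


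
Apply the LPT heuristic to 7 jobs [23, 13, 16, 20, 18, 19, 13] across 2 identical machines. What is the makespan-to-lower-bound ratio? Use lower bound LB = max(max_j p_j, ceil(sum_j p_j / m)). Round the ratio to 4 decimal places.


LPT order: [23, 20, 19, 18, 16, 13, 13]
Machine loads after assignment: [67, 55]
LPT makespan = 67
Lower bound = max(max_job, ceil(total/2)) = max(23, 61) = 61
Ratio = 67 / 61 = 1.0984

1.0984


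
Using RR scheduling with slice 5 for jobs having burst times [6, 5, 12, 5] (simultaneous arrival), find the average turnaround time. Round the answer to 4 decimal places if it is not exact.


Time quantum = 5
Execution trace:
  J1 runs 5 units, time = 5
  J2 runs 5 units, time = 10
  J3 runs 5 units, time = 15
  J4 runs 5 units, time = 20
  J1 runs 1 units, time = 21
  J3 runs 5 units, time = 26
  J3 runs 2 units, time = 28
Finish times: [21, 10, 28, 20]
Average turnaround = 79/4 = 19.75

19.75


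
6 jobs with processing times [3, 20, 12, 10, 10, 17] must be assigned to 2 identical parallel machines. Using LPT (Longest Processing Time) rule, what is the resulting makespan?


Sort jobs in decreasing order (LPT): [20, 17, 12, 10, 10, 3]
Assign each job to the least loaded machine:
  Machine 1: jobs [20, 10, 3], load = 33
  Machine 2: jobs [17, 12, 10], load = 39
Makespan = max load = 39

39


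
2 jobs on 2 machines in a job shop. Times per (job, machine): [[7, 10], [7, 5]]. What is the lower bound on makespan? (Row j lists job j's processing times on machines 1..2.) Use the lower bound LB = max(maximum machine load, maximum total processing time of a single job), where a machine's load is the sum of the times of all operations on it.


Machine loads:
  Machine 1: 7 + 7 = 14
  Machine 2: 10 + 5 = 15
Max machine load = 15
Job totals:
  Job 1: 17
  Job 2: 12
Max job total = 17
Lower bound = max(15, 17) = 17

17


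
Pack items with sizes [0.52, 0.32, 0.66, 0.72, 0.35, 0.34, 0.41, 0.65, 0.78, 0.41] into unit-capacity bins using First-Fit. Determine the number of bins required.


Place items sequentially using First-Fit:
  Item 0.52 -> new Bin 1
  Item 0.32 -> Bin 1 (now 0.84)
  Item 0.66 -> new Bin 2
  Item 0.72 -> new Bin 3
  Item 0.35 -> new Bin 4
  Item 0.34 -> Bin 2 (now 1.0)
  Item 0.41 -> Bin 4 (now 0.76)
  Item 0.65 -> new Bin 5
  Item 0.78 -> new Bin 6
  Item 0.41 -> new Bin 7
Total bins used = 7

7


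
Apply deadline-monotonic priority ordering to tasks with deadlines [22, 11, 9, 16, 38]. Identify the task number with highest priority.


Sort tasks by relative deadline (ascending):
  Task 3: deadline = 9
  Task 2: deadline = 11
  Task 4: deadline = 16
  Task 1: deadline = 22
  Task 5: deadline = 38
Priority order (highest first): [3, 2, 4, 1, 5]
Highest priority task = 3

3


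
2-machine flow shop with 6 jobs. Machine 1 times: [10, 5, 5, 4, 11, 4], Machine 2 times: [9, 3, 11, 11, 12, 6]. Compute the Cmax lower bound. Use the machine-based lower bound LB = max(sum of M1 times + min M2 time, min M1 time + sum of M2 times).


LB1 = sum(M1 times) + min(M2 times) = 39 + 3 = 42
LB2 = min(M1 times) + sum(M2 times) = 4 + 52 = 56
Lower bound = max(LB1, LB2) = max(42, 56) = 56

56


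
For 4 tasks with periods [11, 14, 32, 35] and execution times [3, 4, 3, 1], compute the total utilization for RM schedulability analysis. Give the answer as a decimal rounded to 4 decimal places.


Compute individual utilizations (exact fractions):
  Task 1: C/T = 3/11 (approx. 0.2727)
  Task 2: C/T = 4/14 = 2/7 (approx. 0.2857)
  Task 3: C/T = 3/32 (approx. 0.0938)
  Task 4: C/T = 1/35 (approx. 0.0286)
Total utilization U = 3/11 + 2/7 + 3/32 + 1/35 = 8387/12320
Rounded to 4 decimal places: U = 0.6808
RM (Liu & Layland) bound for 4 tasks = 0.756828; compare with U = 8387/12320 (approx. 0.680763)
U <= bound, so schedulable by RM sufficient condition.

0.6808


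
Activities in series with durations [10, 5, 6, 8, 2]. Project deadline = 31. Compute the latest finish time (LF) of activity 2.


LF(activity 2) = deadline - sum of successor durations
Successors: activities 3 through 5 with durations [6, 8, 2]
Sum of successor durations = 16
LF = 31 - 16 = 15

15


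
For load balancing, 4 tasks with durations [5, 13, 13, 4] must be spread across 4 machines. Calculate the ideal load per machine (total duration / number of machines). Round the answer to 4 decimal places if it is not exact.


Total processing time = 5 + 13 + 13 + 4 = 35
Number of machines = 4
Ideal balanced load = 35 / 4 = 8.75

8.75


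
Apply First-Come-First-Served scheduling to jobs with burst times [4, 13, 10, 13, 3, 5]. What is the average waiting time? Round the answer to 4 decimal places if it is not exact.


FCFS order (as given): [4, 13, 10, 13, 3, 5]
Waiting times:
  Job 1: wait = 0
  Job 2: wait = 4
  Job 3: wait = 17
  Job 4: wait = 27
  Job 5: wait = 40
  Job 6: wait = 43
Sum of waiting times = 131
Average waiting time = 131/6 = 21.8333

21.8333


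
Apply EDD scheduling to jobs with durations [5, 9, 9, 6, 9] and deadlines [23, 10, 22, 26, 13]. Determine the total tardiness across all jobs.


Sort by due date (EDD order): [(9, 10), (9, 13), (9, 22), (5, 23), (6, 26)]
Compute completion times and tardiness:
  Job 1: p=9, d=10, C=9, tardiness=max(0,9-10)=0
  Job 2: p=9, d=13, C=18, tardiness=max(0,18-13)=5
  Job 3: p=9, d=22, C=27, tardiness=max(0,27-22)=5
  Job 4: p=5, d=23, C=32, tardiness=max(0,32-23)=9
  Job 5: p=6, d=26, C=38, tardiness=max(0,38-26)=12
Total tardiness = 31

31


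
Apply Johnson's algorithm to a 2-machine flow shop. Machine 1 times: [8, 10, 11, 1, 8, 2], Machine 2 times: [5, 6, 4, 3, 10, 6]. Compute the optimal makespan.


Apply Johnson's rule:
  Group 1 (a <= b): [(4, 1, 3), (6, 2, 6), (5, 8, 10)]
  Group 2 (a > b): [(2, 10, 6), (1, 8, 5), (3, 11, 4)]
Optimal job order: [4, 6, 5, 2, 1, 3]
Schedule:
  Job 4: M1 done at 1, M2 done at 4
  Job 6: M1 done at 3, M2 done at 10
  Job 5: M1 done at 11, M2 done at 21
  Job 2: M1 done at 21, M2 done at 27
  Job 1: M1 done at 29, M2 done at 34
  Job 3: M1 done at 40, M2 done at 44
Makespan = 44

44


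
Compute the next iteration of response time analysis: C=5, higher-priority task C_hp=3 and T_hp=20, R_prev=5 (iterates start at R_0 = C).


R_next = C + ceil(R_prev / T_hp) * C_hp
ceil(5 / 20) = ceil(0.25) = 1
Interference = 1 * 3 = 3
R_next = 5 + 3 = 8

8


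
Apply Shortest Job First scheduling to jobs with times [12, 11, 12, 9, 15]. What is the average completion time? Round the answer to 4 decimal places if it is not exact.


SJF order (ascending): [9, 11, 12, 12, 15]
Completion times:
  Job 1: burst=9, C=9
  Job 2: burst=11, C=20
  Job 3: burst=12, C=32
  Job 4: burst=12, C=44
  Job 5: burst=15, C=59
Average completion = 164/5 = 32.8

32.8


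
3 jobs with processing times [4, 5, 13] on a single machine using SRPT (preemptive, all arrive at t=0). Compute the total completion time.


Since all jobs arrive at t=0, SRPT equals SPT ordering.
SPT order: [4, 5, 13]
Completion times:
  Job 1: p=4, C=4
  Job 2: p=5, C=9
  Job 3: p=13, C=22
Total completion time = 4 + 9 + 22 = 35

35


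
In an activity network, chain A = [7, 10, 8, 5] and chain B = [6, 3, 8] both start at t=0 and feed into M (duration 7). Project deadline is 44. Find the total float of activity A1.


Forward pass: ES(A1) = sum of predecessors on chain A = 0
EF = ES + duration = 0 + 7 = 7
Backward pass: LF(M) = deadline = 44; LS(M) = 44 - 7 = 37
LF(A1) = LS(M) - sum(successors on chain A) = 37 - 23 = 14
LS = LF - duration = 14 - 7 = 7
Total float = LS - ES = 7 - 0 = 7

7


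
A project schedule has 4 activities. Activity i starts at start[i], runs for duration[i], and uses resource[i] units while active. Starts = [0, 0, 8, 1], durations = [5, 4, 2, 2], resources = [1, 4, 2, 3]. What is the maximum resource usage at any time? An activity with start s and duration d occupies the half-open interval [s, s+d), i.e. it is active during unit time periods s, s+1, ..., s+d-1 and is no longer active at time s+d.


Each activity i is active on [start_i, start_i + duration_i).
Compute total resource usage per time slot:
  t=0: active resources = [1, 4], total = 5
  t=1: active resources = [1, 4, 3], total = 8
  t=2: active resources = [1, 4, 3], total = 8
  t=3: active resources = [1, 4], total = 5
  t=4: active resources = [1], total = 1
  t=5: active resources = [], total = 0
  t=6: active resources = [], total = 0
  t=7: active resources = [], total = 0
  t=8: active resources = [2], total = 2
  t=9: active resources = [2], total = 2
Peak resource demand = 8

8


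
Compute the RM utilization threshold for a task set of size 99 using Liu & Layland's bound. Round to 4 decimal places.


Compute 2^(1/99) = 1.0070260544
Subtract 1: 1.0070260544 - 1 = 0.0070260544
Multiply by n: 99 * 0.0070260544 = 0.6955793856
Round to 4 dp: 0.6956

0.6956


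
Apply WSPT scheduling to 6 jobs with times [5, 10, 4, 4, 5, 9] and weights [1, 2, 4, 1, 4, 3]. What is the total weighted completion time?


Compute p/w ratios and sort ascending (WSPT): [(4, 4), (5, 4), (9, 3), (4, 1), (5, 1), (10, 2)]
Compute weighted completion times:
  Job (p=4,w=4): C=4, w*C=4*4=16
  Job (p=5,w=4): C=9, w*C=4*9=36
  Job (p=9,w=3): C=18, w*C=3*18=54
  Job (p=4,w=1): C=22, w*C=1*22=22
  Job (p=5,w=1): C=27, w*C=1*27=27
  Job (p=10,w=2): C=37, w*C=2*37=74
Total weighted completion time = 229

229


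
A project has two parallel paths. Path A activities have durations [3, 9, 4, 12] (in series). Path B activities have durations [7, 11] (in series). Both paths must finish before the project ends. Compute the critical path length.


Path A total = 3 + 9 + 4 + 12 = 28
Path B total = 7 + 11 = 18
Critical path = longest path = max(28, 18) = 28

28


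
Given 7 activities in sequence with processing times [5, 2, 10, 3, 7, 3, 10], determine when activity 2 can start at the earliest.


Activity 2 starts after activities 1 through 1 complete.
Predecessor durations: [5]
ES = 5 = 5

5


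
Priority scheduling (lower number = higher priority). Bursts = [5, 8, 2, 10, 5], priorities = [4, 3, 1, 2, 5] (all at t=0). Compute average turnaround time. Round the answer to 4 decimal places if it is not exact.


Sort by priority (ascending = highest first):
Order: [(1, 2), (2, 10), (3, 8), (4, 5), (5, 5)]
Completion times:
  Priority 1, burst=2, C=2
  Priority 2, burst=10, C=12
  Priority 3, burst=8, C=20
  Priority 4, burst=5, C=25
  Priority 5, burst=5, C=30
Average turnaround = 89/5 = 17.8

17.8


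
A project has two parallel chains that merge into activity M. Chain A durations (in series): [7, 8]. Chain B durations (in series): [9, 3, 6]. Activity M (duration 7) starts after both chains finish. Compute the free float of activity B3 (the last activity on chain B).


ES(B3) = sum of predecessors on chain B = 12
EF(B3) = ES + duration = 12 + 6 = 18
Successor of B3 is M. ES(M) = max(sum(A), sum(B)) = max(15, 18) = 18
Free float = ES(successor) - EF(current) = 18 - 18 = 0

0


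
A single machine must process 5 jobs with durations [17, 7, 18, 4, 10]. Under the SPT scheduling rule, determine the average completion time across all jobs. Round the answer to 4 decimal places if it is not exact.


Sort jobs by processing time (SPT order): [4, 7, 10, 17, 18]
Compute completion times sequentially:
  Job 1: processing = 4, completes at 4
  Job 2: processing = 7, completes at 11
  Job 3: processing = 10, completes at 21
  Job 4: processing = 17, completes at 38
  Job 5: processing = 18, completes at 56
Sum of completion times = 130
Average completion time = 130/5 = 26.0

26.0


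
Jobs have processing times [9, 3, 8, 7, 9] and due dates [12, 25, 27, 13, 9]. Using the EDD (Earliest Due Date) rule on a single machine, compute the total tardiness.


Sort by due date (EDD order): [(9, 9), (9, 12), (7, 13), (3, 25), (8, 27)]
Compute completion times and tardiness:
  Job 1: p=9, d=9, C=9, tardiness=max(0,9-9)=0
  Job 2: p=9, d=12, C=18, tardiness=max(0,18-12)=6
  Job 3: p=7, d=13, C=25, tardiness=max(0,25-13)=12
  Job 4: p=3, d=25, C=28, tardiness=max(0,28-25)=3
  Job 5: p=8, d=27, C=36, tardiness=max(0,36-27)=9
Total tardiness = 30

30


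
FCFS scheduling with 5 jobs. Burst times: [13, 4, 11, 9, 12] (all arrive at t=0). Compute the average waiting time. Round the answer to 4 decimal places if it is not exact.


FCFS order (as given): [13, 4, 11, 9, 12]
Waiting times:
  Job 1: wait = 0
  Job 2: wait = 13
  Job 3: wait = 17
  Job 4: wait = 28
  Job 5: wait = 37
Sum of waiting times = 95
Average waiting time = 95/5 = 19.0

19.0


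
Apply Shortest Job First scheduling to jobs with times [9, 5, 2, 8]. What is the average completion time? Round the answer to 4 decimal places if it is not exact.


SJF order (ascending): [2, 5, 8, 9]
Completion times:
  Job 1: burst=2, C=2
  Job 2: burst=5, C=7
  Job 3: burst=8, C=15
  Job 4: burst=9, C=24
Average completion = 48/4 = 12.0

12.0


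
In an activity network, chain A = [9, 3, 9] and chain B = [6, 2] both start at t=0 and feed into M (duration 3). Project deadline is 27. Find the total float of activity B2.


Forward pass: ES(B2) = sum of predecessors on chain B = 6
EF = ES + duration = 6 + 2 = 8
Backward pass: LF(M) = deadline = 27; LS(M) = 27 - 3 = 24
LF(B2) = LS(M) - sum(successors on chain B) = 24 - 0 = 24
LS = LF - duration = 24 - 2 = 22
Total float = LS - ES = 22 - 6 = 16

16


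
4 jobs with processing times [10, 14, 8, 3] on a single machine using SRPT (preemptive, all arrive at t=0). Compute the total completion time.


Since all jobs arrive at t=0, SRPT equals SPT ordering.
SPT order: [3, 8, 10, 14]
Completion times:
  Job 1: p=3, C=3
  Job 2: p=8, C=11
  Job 3: p=10, C=21
  Job 4: p=14, C=35
Total completion time = 3 + 11 + 21 + 35 = 70

70


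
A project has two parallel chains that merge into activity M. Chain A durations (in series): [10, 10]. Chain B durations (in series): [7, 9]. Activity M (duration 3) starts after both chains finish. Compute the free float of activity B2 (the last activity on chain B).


ES(B2) = sum of predecessors on chain B = 7
EF(B2) = ES + duration = 7 + 9 = 16
Successor of B2 is M. ES(M) = max(sum(A), sum(B)) = max(20, 16) = 20
Free float = ES(successor) - EF(current) = 20 - 16 = 4

4


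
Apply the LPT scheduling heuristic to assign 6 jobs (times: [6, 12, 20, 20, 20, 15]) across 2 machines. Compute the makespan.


Sort jobs in decreasing order (LPT): [20, 20, 20, 15, 12, 6]
Assign each job to the least loaded machine:
  Machine 1: jobs [20, 20, 6], load = 46
  Machine 2: jobs [20, 15, 12], load = 47
Makespan = max load = 47

47


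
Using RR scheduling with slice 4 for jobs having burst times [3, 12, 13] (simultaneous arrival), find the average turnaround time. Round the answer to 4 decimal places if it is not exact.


Time quantum = 4
Execution trace:
  J1 runs 3 units, time = 3
  J2 runs 4 units, time = 7
  J3 runs 4 units, time = 11
  J2 runs 4 units, time = 15
  J3 runs 4 units, time = 19
  J2 runs 4 units, time = 23
  J3 runs 4 units, time = 27
  J3 runs 1 units, time = 28
Finish times: [3, 23, 28]
Average turnaround = 54/3 = 18.0

18.0


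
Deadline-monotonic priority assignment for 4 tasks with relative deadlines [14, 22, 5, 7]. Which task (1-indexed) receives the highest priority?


Sort tasks by relative deadline (ascending):
  Task 3: deadline = 5
  Task 4: deadline = 7
  Task 1: deadline = 14
  Task 2: deadline = 22
Priority order (highest first): [3, 4, 1, 2]
Highest priority task = 3

3


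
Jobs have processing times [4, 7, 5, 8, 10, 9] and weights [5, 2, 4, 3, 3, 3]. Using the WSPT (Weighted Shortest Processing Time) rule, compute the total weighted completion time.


Compute p/w ratios and sort ascending (WSPT): [(4, 5), (5, 4), (8, 3), (9, 3), (10, 3), (7, 2)]
Compute weighted completion times:
  Job (p=4,w=5): C=4, w*C=5*4=20
  Job (p=5,w=4): C=9, w*C=4*9=36
  Job (p=8,w=3): C=17, w*C=3*17=51
  Job (p=9,w=3): C=26, w*C=3*26=78
  Job (p=10,w=3): C=36, w*C=3*36=108
  Job (p=7,w=2): C=43, w*C=2*43=86
Total weighted completion time = 379

379


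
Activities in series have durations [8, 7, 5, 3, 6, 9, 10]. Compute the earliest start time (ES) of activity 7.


Activity 7 starts after activities 1 through 6 complete.
Predecessor durations: [8, 7, 5, 3, 6, 9]
ES = 8 + 7 + 5 + 3 + 6 + 9 = 38

38


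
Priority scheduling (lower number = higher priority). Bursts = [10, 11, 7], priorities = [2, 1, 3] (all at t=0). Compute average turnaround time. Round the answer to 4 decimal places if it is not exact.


Sort by priority (ascending = highest first):
Order: [(1, 11), (2, 10), (3, 7)]
Completion times:
  Priority 1, burst=11, C=11
  Priority 2, burst=10, C=21
  Priority 3, burst=7, C=28
Average turnaround = 60/3 = 20.0

20.0


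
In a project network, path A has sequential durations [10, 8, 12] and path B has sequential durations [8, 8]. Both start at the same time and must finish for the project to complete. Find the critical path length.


Path A total = 10 + 8 + 12 = 30
Path B total = 8 + 8 = 16
Critical path = longest path = max(30, 16) = 30

30


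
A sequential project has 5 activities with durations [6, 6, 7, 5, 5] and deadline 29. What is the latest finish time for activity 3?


LF(activity 3) = deadline - sum of successor durations
Successors: activities 4 through 5 with durations [5, 5]
Sum of successor durations = 10
LF = 29 - 10 = 19

19


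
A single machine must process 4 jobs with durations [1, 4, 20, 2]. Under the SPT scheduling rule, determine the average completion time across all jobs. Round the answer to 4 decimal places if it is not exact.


Sort jobs by processing time (SPT order): [1, 2, 4, 20]
Compute completion times sequentially:
  Job 1: processing = 1, completes at 1
  Job 2: processing = 2, completes at 3
  Job 3: processing = 4, completes at 7
  Job 4: processing = 20, completes at 27
Sum of completion times = 38
Average completion time = 38/4 = 9.5

9.5


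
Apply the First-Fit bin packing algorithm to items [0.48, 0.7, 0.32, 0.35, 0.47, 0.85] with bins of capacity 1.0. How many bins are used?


Place items sequentially using First-Fit:
  Item 0.48 -> new Bin 1
  Item 0.7 -> new Bin 2
  Item 0.32 -> Bin 1 (now 0.8)
  Item 0.35 -> new Bin 3
  Item 0.47 -> Bin 3 (now 0.82)
  Item 0.85 -> new Bin 4
Total bins used = 4

4


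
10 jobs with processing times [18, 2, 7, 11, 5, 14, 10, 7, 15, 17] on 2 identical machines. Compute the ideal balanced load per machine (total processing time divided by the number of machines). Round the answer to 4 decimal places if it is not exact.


Total processing time = 18 + 2 + 7 + 11 + 5 + 14 + 10 + 7 + 15 + 17 = 106
Number of machines = 2
Ideal balanced load = 106 / 2 = 53.0

53.0


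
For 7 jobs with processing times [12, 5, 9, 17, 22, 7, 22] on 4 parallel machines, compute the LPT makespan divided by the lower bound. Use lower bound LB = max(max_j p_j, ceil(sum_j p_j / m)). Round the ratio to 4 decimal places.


LPT order: [22, 22, 17, 12, 9, 7, 5]
Machine loads after assignment: [22, 22, 24, 26]
LPT makespan = 26
Lower bound = max(max_job, ceil(total/4)) = max(22, 24) = 24
Ratio = 26 / 24 = 1.0833

1.0833


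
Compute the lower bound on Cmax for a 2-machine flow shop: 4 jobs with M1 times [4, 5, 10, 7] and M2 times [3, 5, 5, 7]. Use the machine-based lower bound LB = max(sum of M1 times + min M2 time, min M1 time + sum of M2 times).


LB1 = sum(M1 times) + min(M2 times) = 26 + 3 = 29
LB2 = min(M1 times) + sum(M2 times) = 4 + 20 = 24
Lower bound = max(LB1, LB2) = max(29, 24) = 29

29


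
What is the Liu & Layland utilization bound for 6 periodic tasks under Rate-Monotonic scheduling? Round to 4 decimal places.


Compute 2^(1/6) = 1.1224620483
Subtract 1: 1.1224620483 - 1 = 0.1224620483
Multiply by n: 6 * 0.1224620483 = 0.7347722898
Round to 4 dp: 0.7348

0.7348


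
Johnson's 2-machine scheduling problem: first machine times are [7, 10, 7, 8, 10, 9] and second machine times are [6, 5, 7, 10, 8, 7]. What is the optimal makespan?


Apply Johnson's rule:
  Group 1 (a <= b): [(3, 7, 7), (4, 8, 10)]
  Group 2 (a > b): [(5, 10, 8), (6, 9, 7), (1, 7, 6), (2, 10, 5)]
Optimal job order: [3, 4, 5, 6, 1, 2]
Schedule:
  Job 3: M1 done at 7, M2 done at 14
  Job 4: M1 done at 15, M2 done at 25
  Job 5: M1 done at 25, M2 done at 33
  Job 6: M1 done at 34, M2 done at 41
  Job 1: M1 done at 41, M2 done at 47
  Job 2: M1 done at 51, M2 done at 56
Makespan = 56

56


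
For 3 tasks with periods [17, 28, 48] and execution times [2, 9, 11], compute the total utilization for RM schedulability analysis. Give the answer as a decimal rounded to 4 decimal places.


Compute individual utilizations (exact fractions):
  Task 1: C/T = 2/17 (approx. 0.1176)
  Task 2: C/T = 9/28 (approx. 0.3214)
  Task 3: C/T = 11/48 (approx. 0.2292)
Total utilization U = 2/17 + 9/28 + 11/48 = 3817/5712
Rounded to 4 decimal places: U = 0.6682
RM (Liu & Layland) bound for 3 tasks = 0.779763; compare with U = 3817/5712 (approx. 0.668242)
U <= bound, so schedulable by RM sufficient condition.

0.6682


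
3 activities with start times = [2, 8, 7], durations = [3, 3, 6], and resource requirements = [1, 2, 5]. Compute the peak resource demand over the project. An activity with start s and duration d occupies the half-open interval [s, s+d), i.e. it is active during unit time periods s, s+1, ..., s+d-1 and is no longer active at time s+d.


Each activity i is active on [start_i, start_i + duration_i).
Compute total resource usage per time slot:
  t=0: active resources = [], total = 0
  t=1: active resources = [], total = 0
  t=2: active resources = [1], total = 1
  t=3: active resources = [1], total = 1
  t=4: active resources = [1], total = 1
  t=5: active resources = [], total = 0
  t=6: active resources = [], total = 0
  t=7: active resources = [5], total = 5
  t=8: active resources = [2, 5], total = 7
  t=9: active resources = [2, 5], total = 7
  t=10: active resources = [2, 5], total = 7
  t=11: active resources = [5], total = 5
  t=12: active resources = [5], total = 5
Peak resource demand = 7

7


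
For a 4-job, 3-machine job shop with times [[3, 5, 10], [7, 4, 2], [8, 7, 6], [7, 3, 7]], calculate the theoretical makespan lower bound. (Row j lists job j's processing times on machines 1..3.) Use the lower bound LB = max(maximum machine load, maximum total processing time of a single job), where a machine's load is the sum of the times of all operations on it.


Machine loads:
  Machine 1: 3 + 7 + 8 + 7 = 25
  Machine 2: 5 + 4 + 7 + 3 = 19
  Machine 3: 10 + 2 + 6 + 7 = 25
Max machine load = 25
Job totals:
  Job 1: 18
  Job 2: 13
  Job 3: 21
  Job 4: 17
Max job total = 21
Lower bound = max(25, 21) = 25

25


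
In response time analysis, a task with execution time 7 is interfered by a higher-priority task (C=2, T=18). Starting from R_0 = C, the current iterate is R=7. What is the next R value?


R_next = C + ceil(R_prev / T_hp) * C_hp
ceil(7 / 18) = ceil(0.3889) = 1
Interference = 1 * 2 = 2
R_next = 7 + 2 = 9

9


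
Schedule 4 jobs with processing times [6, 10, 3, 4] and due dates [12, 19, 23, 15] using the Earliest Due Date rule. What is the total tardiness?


Sort by due date (EDD order): [(6, 12), (4, 15), (10, 19), (3, 23)]
Compute completion times and tardiness:
  Job 1: p=6, d=12, C=6, tardiness=max(0,6-12)=0
  Job 2: p=4, d=15, C=10, tardiness=max(0,10-15)=0
  Job 3: p=10, d=19, C=20, tardiness=max(0,20-19)=1
  Job 4: p=3, d=23, C=23, tardiness=max(0,23-23)=0
Total tardiness = 1

1


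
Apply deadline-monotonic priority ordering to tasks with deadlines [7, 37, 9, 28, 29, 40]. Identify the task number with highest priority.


Sort tasks by relative deadline (ascending):
  Task 1: deadline = 7
  Task 3: deadline = 9
  Task 4: deadline = 28
  Task 5: deadline = 29
  Task 2: deadline = 37
  Task 6: deadline = 40
Priority order (highest first): [1, 3, 4, 5, 2, 6]
Highest priority task = 1

1


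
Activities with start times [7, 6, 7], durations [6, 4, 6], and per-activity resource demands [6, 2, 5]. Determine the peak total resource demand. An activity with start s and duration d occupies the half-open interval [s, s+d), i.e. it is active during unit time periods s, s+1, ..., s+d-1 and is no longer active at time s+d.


Each activity i is active on [start_i, start_i + duration_i).
Compute total resource usage per time slot:
  t=0: active resources = [], total = 0
  t=1: active resources = [], total = 0
  t=2: active resources = [], total = 0
  t=3: active resources = [], total = 0
  t=4: active resources = [], total = 0
  t=5: active resources = [], total = 0
  t=6: active resources = [2], total = 2
  t=7: active resources = [6, 2, 5], total = 13
  t=8: active resources = [6, 2, 5], total = 13
  t=9: active resources = [6, 2, 5], total = 13
  t=10: active resources = [6, 5], total = 11
  t=11: active resources = [6, 5], total = 11
  t=12: active resources = [6, 5], total = 11
Peak resource demand = 13

13


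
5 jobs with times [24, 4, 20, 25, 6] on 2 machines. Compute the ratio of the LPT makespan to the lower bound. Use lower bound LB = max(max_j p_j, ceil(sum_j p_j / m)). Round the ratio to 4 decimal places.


LPT order: [25, 24, 20, 6, 4]
Machine loads after assignment: [35, 44]
LPT makespan = 44
Lower bound = max(max_job, ceil(total/2)) = max(25, 40) = 40
Ratio = 44 / 40 = 1.1

1.1


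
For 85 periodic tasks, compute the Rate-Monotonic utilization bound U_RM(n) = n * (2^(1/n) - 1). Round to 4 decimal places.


Compute 2^(1/85) = 1.0081880126
Subtract 1: 1.0081880126 - 1 = 0.0081880126
Multiply by n: 85 * 0.0081880126 = 0.6959810710
Round to 4 dp: 0.6960

0.6960


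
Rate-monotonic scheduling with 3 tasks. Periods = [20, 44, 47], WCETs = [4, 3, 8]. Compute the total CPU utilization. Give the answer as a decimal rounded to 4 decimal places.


Compute individual utilizations (exact fractions):
  Task 1: C/T = 4/20 = 1/5 (approx. 0.2)
  Task 2: C/T = 3/44 (approx. 0.0682)
  Task 3: C/T = 8/47 (approx. 0.1702)
Total utilization U = 1/5 + 3/44 + 8/47 = 4533/10340
Rounded to 4 decimal places: U = 0.4384
RM (Liu & Layland) bound for 3 tasks = 0.779763; compare with U = 4533/10340 (approx. 0.438395)
U <= bound, so schedulable by RM sufficient condition.

0.4384


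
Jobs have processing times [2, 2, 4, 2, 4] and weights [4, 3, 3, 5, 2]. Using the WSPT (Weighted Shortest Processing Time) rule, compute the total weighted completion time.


Compute p/w ratios and sort ascending (WSPT): [(2, 5), (2, 4), (2, 3), (4, 3), (4, 2)]
Compute weighted completion times:
  Job (p=2,w=5): C=2, w*C=5*2=10
  Job (p=2,w=4): C=4, w*C=4*4=16
  Job (p=2,w=3): C=6, w*C=3*6=18
  Job (p=4,w=3): C=10, w*C=3*10=30
  Job (p=4,w=2): C=14, w*C=2*14=28
Total weighted completion time = 102

102


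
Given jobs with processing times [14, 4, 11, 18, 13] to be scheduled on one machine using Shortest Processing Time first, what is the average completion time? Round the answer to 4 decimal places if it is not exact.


Sort jobs by processing time (SPT order): [4, 11, 13, 14, 18]
Compute completion times sequentially:
  Job 1: processing = 4, completes at 4
  Job 2: processing = 11, completes at 15
  Job 3: processing = 13, completes at 28
  Job 4: processing = 14, completes at 42
  Job 5: processing = 18, completes at 60
Sum of completion times = 149
Average completion time = 149/5 = 29.8

29.8


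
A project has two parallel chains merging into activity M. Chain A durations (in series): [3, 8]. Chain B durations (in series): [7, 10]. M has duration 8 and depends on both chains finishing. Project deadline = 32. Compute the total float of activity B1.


Forward pass: ES(B1) = sum of predecessors on chain B = 0
EF = ES + duration = 0 + 7 = 7
Backward pass: LF(M) = deadline = 32; LS(M) = 32 - 8 = 24
LF(B1) = LS(M) - sum(successors on chain B) = 24 - 10 = 14
LS = LF - duration = 14 - 7 = 7
Total float = LS - ES = 7 - 0 = 7

7


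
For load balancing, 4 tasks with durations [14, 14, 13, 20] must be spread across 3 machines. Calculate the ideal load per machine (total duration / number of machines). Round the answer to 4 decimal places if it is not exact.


Total processing time = 14 + 14 + 13 + 20 = 61
Number of machines = 3
Ideal balanced load = 61 / 3 = 20.3333

20.3333


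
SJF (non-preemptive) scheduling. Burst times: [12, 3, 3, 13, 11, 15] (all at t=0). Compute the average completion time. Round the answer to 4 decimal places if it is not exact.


SJF order (ascending): [3, 3, 11, 12, 13, 15]
Completion times:
  Job 1: burst=3, C=3
  Job 2: burst=3, C=6
  Job 3: burst=11, C=17
  Job 4: burst=12, C=29
  Job 5: burst=13, C=42
  Job 6: burst=15, C=57
Average completion = 154/6 = 25.6667

25.6667


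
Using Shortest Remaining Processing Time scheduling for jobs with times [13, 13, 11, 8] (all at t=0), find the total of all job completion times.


Since all jobs arrive at t=0, SRPT equals SPT ordering.
SPT order: [8, 11, 13, 13]
Completion times:
  Job 1: p=8, C=8
  Job 2: p=11, C=19
  Job 3: p=13, C=32
  Job 4: p=13, C=45
Total completion time = 8 + 19 + 32 + 45 = 104

104
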